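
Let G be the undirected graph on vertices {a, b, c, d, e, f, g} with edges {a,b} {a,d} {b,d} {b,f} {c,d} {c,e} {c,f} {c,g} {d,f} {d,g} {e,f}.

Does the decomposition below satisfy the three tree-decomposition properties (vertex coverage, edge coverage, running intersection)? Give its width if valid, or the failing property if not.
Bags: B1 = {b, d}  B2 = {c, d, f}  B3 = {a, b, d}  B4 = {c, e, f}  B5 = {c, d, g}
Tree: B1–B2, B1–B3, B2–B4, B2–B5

A tree decomposition must satisfy three properties: every vertex lies in some bag; for every edge, both endpoints lie together in some bag; and for every vertex, the bags containing it form a connected subtree. Here edge (f,b) lies in no bag, so the decomposition is invalid.

No — edge (f,b) lies in no bag.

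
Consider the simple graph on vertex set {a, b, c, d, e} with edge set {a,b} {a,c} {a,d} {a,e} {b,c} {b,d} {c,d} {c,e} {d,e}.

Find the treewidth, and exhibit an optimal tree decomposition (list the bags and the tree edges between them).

Treewidth 3.
One optimal decomposition is:
Bags: B1 = {a, b, c, d}  B2 = {a, c, d, e}
Tree: B1–B2

Every bag has size at most 4, so the width is 4 − 1 = 3 and tw(G) ≤ 3. Conversely, {a, c, d, e} is a clique of size 4, and the vertices of any clique must share a bag in every tree decomposition; so some bag has ≥ 4 vertices and tw(G) ≥ 3. Hence tw(G) = 3 exactly.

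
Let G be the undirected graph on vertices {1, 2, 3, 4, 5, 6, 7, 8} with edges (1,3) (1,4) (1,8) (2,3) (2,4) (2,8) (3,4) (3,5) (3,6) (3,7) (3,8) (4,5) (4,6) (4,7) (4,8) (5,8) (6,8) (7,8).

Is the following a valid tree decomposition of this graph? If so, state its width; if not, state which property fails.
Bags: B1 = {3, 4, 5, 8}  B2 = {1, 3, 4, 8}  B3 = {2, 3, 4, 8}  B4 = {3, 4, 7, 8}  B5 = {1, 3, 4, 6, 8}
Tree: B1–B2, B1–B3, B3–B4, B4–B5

A tree decomposition must satisfy three properties: every vertex lies in some bag; for every edge, both endpoints lie together in some bag; and for every vertex, the bags containing it form a connected subtree. Here bags containing vertex 1 are not connected in the tree, so the decomposition is invalid.

No — bags containing vertex 1 are not connected in the tree.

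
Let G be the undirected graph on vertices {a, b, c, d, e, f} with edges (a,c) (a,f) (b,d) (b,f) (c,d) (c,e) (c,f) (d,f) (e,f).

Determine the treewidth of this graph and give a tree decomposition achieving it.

Each bag holds 3 vertices, so the decomposition has width 2, which upper-bounds the treewidth. On the other hand G contains the 3-clique {c, d, f}. A clique must lie in a single bag of any decomposition, so no decomposition can have width below 2. Therefore the treewidth is 2.

Treewidth 2.
One such decomposition:
Bags: B1 = {b, d, f}  B2 = {c, d, f}  B3 = {c, e, f}  B4 = {a, c, f}
Tree: B1–B2, B2–B3, B2–B4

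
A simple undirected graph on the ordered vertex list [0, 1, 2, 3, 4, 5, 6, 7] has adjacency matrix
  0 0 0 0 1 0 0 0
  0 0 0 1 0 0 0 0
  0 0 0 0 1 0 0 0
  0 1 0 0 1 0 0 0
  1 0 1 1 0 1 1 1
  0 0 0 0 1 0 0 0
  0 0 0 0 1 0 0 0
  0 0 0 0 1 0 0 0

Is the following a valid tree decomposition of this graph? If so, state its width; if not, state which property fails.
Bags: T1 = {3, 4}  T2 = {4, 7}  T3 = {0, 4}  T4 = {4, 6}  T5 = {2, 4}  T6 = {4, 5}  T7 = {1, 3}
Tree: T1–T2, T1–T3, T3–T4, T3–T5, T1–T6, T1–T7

Yes; width 1.

Vertex coverage: the bags together contain {0, 1, 2, 3, 4, 5, 6, 7}, the full vertex set. Edge coverage: each edge of G has both endpoints in at least one bag. Running intersection: for every vertex, the bags containing it form a connected subtree. All three properties hold, so this is a valid tree decomposition of width max|bag| − 1 = 1, and hence tw(G) ≤ 1.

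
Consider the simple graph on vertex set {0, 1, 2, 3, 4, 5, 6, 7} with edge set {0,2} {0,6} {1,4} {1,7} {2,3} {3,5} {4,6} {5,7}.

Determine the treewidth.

A width-2 tree decomposition is:
Bags: B1 = {1, 4, 6}  B2 = {1, 6, 7}  B3 = {5, 6, 7}  B4 = {3, 5, 6}  B5 = {2, 3, 6}  B6 = {0, 2, 6}
Tree: B1–B2, B2–B3, B3–B4, B4–B5, B5–B6
Every bag has size at most 3, so the width is 3 − 1 = 2 and tw(G) ≤ 2. The edges 6–4–1–7–5–3–2–0–6 form a cycle, so G is not a tree and its treewidth is at least 2. Hence tw(G) = 2 exactly.

2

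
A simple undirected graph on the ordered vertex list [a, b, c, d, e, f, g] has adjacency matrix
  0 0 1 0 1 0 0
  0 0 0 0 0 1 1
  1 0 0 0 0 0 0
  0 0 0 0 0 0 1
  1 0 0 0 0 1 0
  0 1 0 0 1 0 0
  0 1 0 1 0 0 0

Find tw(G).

A width-1 tree decomposition is:
Bags: B1 = {a, c}  B2 = {a, e}  B3 = {e, f}  B4 = {b, f}  B5 = {b, g}  B6 = {d, g}
Tree: B1–B2, B2–B3, B3–B4, B4–B5, B5–B6
The largest bag has 2 vertices, giving width 1; this decomposition certifies tw(G) ≤ 1. Any graph with an edge has treewidth ≥ 1, and G has the edge c–a. Combining the bounds, tw(G) = 1.

1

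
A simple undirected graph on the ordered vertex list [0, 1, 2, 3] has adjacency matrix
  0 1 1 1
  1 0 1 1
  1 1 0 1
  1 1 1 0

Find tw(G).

A width-3 tree decomposition is:
Bags: B1 = {0, 1, 2, 3}
Tree: (single bag)
A single bag containing all 4 vertices is trivially a valid decomposition of width 3. Conversely, {0, 1, 2, 3} is a clique of size 4, and the vertices of any clique must share a bag in every tree decomposition; so some bag has ≥ 4 vertices and tw(G) ≥ 3. Combining the bounds, tw(G) = 3.

3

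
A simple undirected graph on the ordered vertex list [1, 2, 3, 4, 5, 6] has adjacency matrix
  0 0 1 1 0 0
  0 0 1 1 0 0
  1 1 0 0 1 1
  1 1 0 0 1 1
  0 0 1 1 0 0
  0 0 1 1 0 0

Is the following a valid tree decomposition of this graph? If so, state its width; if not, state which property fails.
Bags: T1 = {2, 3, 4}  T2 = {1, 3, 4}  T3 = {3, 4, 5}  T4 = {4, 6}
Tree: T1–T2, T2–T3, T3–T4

No — edge (3,6) lies in no bag.

A tree decomposition must satisfy three properties: every vertex lies in some bag; for every edge, both endpoints lie together in some bag; and for every vertex, the bags containing it form a connected subtree. Here edge (3,6) lies in no bag, so the decomposition is invalid.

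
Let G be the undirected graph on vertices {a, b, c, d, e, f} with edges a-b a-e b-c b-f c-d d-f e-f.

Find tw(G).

A width-2 tree decomposition is:
Bags: B1 = {b, c, d}  B2 = {b, d, f}  B3 = {a, b, f}  B4 = {a, e, f}
Tree: B1–B2, B2–B3, B3–B4
The largest bag has 3 vertices, giving width 2; this decomposition certifies tw(G) ≤ 2. For the lower bound, G contains the cycle c–d–f–b–c, so G is not a forest; only forests have treewidth ≤ 1, hence tw(G) ≥ 2. Therefore the treewidth is 2.

2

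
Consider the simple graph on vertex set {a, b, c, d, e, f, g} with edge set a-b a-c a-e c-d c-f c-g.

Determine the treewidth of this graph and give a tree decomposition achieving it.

Every bag has size at most 2, so the width is 2 − 1 = 1 and tw(G) ≤ 1. G has an edge, so its treewidth is at least 1. Combining the bounds, tw(G) = 1.

Treewidth 1.
One such decomposition:
Bags: B1 = {a, b}  B2 = {a, c}  B3 = {c, d}  B4 = {c, g}  B5 = {a, e}  B6 = {c, f}
Tree: B1–B2, B2–B3, B3–B4, B2–B5, B3–B6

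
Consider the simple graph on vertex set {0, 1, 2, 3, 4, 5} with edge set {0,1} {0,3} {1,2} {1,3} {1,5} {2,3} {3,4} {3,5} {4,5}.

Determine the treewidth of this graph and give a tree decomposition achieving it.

Every bag has size at most 3, so the width is 3 − 1 = 2 and tw(G) ≤ 2. On the other hand G contains the 3-clique {0, 1, 3}. A clique must lie in a single bag of any decomposition, so no decomposition can have width below 2. Hence tw(G) = 2 exactly.

Treewidth 2.
Bags: B1 = {1, 3, 5}  B2 = {3, 4, 5}  B3 = {1, 2, 3}  B4 = {0, 1, 3}
Tree: B1–B2, B1–B3, B1–B4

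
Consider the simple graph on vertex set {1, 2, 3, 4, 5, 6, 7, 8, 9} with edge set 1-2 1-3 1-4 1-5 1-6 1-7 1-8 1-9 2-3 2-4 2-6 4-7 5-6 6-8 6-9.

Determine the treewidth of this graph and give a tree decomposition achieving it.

The largest bag has 3 vertices, giving width 2; this decomposition certifies tw(G) ≤ 2. Conversely, {1, 2, 3} is a clique of size 3, and the vertices of any clique must share a bag in every tree decomposition; so some bag has ≥ 3 vertices and tw(G) ≥ 2. Hence tw(G) = 2 exactly.

Treewidth 2.
One optimal decomposition is:
Bags: B1 = {1, 2, 4}  B2 = {1, 4, 7}  B3 = {1, 2, 3}  B4 = {1, 2, 6}  B5 = {1, 6, 9}  B6 = {1, 5, 6}  B7 = {1, 6, 8}
Tree: B1–B2, B1–B3, B3–B4, B4–B5, B4–B6, B5–B7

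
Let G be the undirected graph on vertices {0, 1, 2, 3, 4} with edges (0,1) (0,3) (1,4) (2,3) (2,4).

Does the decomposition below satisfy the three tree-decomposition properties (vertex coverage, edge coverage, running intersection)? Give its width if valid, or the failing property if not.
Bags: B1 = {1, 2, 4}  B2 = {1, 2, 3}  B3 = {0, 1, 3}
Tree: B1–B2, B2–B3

Yes; width 2.

Vertex coverage: the bags together contain {0, 1, 2, 3, 4}, the full vertex set. Edge coverage: each edge of G has both endpoints in at least one bag. Running intersection: for every vertex, the bags containing it form a connected subtree. All three properties hold, so this is a valid tree decomposition of width max|bag| − 1 = 2, and hence tw(G) ≤ 2.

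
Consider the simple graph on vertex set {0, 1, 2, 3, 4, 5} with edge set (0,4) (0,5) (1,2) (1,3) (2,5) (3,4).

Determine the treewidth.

2

A width-2 tree decomposition is:
Bags: B1 = {1, 3, 4}  B2 = {0, 1, 4}  B3 = {0, 1, 5}  B4 = {1, 2, 5}
Tree: B1–B2, B2–B3, B3–B4
The largest bag has 3 vertices, giving width 2; this decomposition certifies tw(G) ≤ 2. Since 1–3–4–0–5–2–1 is a cycle in G, G is not acyclic. Forests are exactly the graphs of treewidth ≤ 1, so tw(G) ≥ 2. Hence tw(G) = 2 exactly.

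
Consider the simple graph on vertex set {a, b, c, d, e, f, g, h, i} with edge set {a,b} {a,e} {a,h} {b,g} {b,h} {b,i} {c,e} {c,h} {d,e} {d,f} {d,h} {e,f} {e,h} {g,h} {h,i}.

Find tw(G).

2

A width-2 tree decomposition is:
Bags: B1 = {c, e, h}  B2 = {d, e, h}  B3 = {a, e, h}  B4 = {a, b, h}  B5 = {b, h, i}  B6 = {d, e, f}  B7 = {b, g, h}
Tree: B1–B2, B2–B3, B3–B4, B4–B5, B2–B6, B5–B7
The largest bag has 3 vertices, giving width 2; this decomposition certifies tw(G) ≤ 2. Conversely, {d, e, h} is a clique of size 3, and the vertices of any clique must share a bag in every tree decomposition; so some bag has ≥ 3 vertices and tw(G) ≥ 2. The upper and lower bounds meet at 2, so that is the treewidth.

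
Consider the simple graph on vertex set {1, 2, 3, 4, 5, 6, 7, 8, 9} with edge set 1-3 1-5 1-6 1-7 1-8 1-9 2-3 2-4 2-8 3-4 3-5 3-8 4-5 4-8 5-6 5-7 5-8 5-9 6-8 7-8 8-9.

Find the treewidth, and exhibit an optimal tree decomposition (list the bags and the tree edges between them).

Every bag has size at most 4, so the width is 4 − 1 = 3 and tw(G) ≤ 3. On the other hand G contains the 4-clique {2, 3, 4, 8}. A clique must lie in a single bag of any decomposition, so no decomposition can have width below 3. Combining the bounds, tw(G) = 3.

Treewidth 3.
One such decomposition:
Bags: B1 = {1, 5, 6, 8}  B2 = {1, 5, 7, 8}  B3 = {1, 3, 5, 8}  B4 = {1, 5, 8, 9}  B5 = {3, 4, 5, 8}  B6 = {2, 3, 4, 8}
Tree: B1–B2, B1–B3, B3–B4, B3–B5, B5–B6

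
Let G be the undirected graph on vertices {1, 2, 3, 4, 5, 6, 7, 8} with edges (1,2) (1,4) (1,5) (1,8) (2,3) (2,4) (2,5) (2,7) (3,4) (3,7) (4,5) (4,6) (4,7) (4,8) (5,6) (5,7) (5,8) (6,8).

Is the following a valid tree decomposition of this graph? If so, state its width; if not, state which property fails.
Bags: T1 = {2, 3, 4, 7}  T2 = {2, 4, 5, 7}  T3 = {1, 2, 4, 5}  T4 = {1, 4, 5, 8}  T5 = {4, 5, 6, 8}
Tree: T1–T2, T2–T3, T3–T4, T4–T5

Every vertex of G appears in some bag (union = {1, 2, 3, 4, 5, 6, 7, 8}); every edge is covered by a bag; and for each vertex v the set of bags containing v is connected in the bag tree. The decomposition is therefore valid. The largest bag has 4 vertices, so the width is 3.

Yes; width 3.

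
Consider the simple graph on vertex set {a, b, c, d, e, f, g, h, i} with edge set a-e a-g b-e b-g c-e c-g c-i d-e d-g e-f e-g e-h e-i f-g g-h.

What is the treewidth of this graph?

2

A width-2 tree decomposition is:
Bags: B1 = {e, f, g}  B2 = {d, e, g}  B3 = {c, e, g}  B4 = {e, g, h}  B5 = {c, e, i}  B6 = {a, e, g}  B7 = {b, e, g}
Tree: B1–B2, B1–B3, B2–B4, B3–B5, B3–B6, B3–B7
Every bag has size at most 3, so the width is 3 − 1 = 2 and tw(G) ≤ 2. On the other hand G contains the 3-clique {d, e, g}. A clique must lie in a single bag of any decomposition, so no decomposition can have width below 2. Hence tw(G) = 2 exactly.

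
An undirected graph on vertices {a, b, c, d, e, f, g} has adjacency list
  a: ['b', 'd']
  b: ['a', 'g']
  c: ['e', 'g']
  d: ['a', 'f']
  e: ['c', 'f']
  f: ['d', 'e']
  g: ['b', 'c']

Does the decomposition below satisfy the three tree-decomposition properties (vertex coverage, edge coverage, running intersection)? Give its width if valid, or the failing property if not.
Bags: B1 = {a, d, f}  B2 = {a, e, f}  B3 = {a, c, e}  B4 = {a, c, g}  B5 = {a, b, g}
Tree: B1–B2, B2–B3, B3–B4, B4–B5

Yes; width 2.

Vertex coverage: the bags together contain {a, b, c, d, e, f, g}, the full vertex set. Edge coverage: each edge of G has both endpoints in at least one bag. Running intersection: for every vertex, the bags containing it form a connected subtree. All three properties hold, so this is a valid tree decomposition of width max|bag| − 1 = 2, and hence tw(G) ≤ 2.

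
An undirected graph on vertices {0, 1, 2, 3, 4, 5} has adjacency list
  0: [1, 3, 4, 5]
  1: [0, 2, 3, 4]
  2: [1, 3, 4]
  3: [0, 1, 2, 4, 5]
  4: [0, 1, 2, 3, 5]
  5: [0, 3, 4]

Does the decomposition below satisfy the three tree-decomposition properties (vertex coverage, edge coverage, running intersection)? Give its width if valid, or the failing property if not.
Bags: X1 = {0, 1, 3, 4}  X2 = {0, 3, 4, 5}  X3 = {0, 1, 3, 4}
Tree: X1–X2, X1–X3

No — vertex 2 appears in no bag.

A tree decomposition must satisfy three properties: every vertex lies in some bag; for every edge, both endpoints lie together in some bag; and for every vertex, the bags containing it form a connected subtree. Here vertex 2 appears in no bag, so the decomposition is invalid.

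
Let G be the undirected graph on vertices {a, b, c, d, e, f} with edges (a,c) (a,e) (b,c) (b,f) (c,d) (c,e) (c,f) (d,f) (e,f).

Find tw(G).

A width-2 tree decomposition is:
Bags: B1 = {a, c, e}  B2 = {c, e, f}  B3 = {c, d, f}  B4 = {b, c, f}
Tree: B1–B2, B2–B3, B3–B4
Each bag holds 3 vertices, so the decomposition has width 2, which upper-bounds the treewidth. Conversely, {a, c, e} is a clique of size 3, and the vertices of any clique must share a bag in every tree decomposition; so some bag has ≥ 3 vertices and tw(G) ≥ 2. Therefore the treewidth is 2.

2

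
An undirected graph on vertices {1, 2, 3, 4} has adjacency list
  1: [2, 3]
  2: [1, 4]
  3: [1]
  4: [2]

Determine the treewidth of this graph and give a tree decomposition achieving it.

Treewidth 1.
Bags: B1 = {1, 3}  B2 = {1, 2}  B3 = {2, 4}
Tree: B1–B2, B2–B3

Each bag holds 2 vertices, so the decomposition has width 1, which upper-bounds the treewidth. G has an edge, so its treewidth is at least 1. Hence tw(G) = 1 exactly.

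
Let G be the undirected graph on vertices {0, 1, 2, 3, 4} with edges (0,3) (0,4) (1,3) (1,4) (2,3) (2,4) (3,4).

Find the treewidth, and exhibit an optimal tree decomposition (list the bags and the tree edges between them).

Treewidth 2.
One optimal decomposition is:
Bags: B1 = {1, 3, 4}  B2 = {2, 3, 4}  B3 = {0, 3, 4}
Tree: B1–B2, B1–B3

Each bag holds 3 vertices, so the decomposition has width 2, which upper-bounds the treewidth. Conversely, {0, 3, 4} is a clique of size 3, and the vertices of any clique must share a bag in every tree decomposition; so some bag has ≥ 3 vertices and tw(G) ≥ 2. Hence tw(G) = 2 exactly.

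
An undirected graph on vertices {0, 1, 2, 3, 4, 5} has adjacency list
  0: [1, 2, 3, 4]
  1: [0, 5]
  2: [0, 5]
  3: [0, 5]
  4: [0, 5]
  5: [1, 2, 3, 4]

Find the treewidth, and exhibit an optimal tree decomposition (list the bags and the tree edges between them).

The largest bag has 3 vertices, giving width 2; this decomposition certifies tw(G) ≤ 2. For the lower bound, G contains the cycle 5–2–0–3–5, so G is not a forest; only forests have treewidth ≤ 1, hence tw(G) ≥ 2. Hence tw(G) = 2 exactly.

Treewidth 2.
One such decomposition:
Bags: B1 = {0, 2, 5}  B2 = {0, 3, 5}  B3 = {0, 4, 5}  B4 = {0, 1, 5}
Tree: B1–B2, B2–B3, B3–B4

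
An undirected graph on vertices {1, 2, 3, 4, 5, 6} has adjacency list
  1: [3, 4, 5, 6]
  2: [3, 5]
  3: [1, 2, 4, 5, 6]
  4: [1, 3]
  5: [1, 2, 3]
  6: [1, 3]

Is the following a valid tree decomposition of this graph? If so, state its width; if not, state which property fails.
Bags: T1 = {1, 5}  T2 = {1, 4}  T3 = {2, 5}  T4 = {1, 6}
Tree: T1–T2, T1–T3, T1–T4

A tree decomposition must satisfy three properties: every vertex lies in some bag; for every edge, both endpoints lie together in some bag; and for every vertex, the bags containing it form a connected subtree. Here vertex 3 appears in no bag, so the decomposition is invalid.

No — vertex 3 appears in no bag.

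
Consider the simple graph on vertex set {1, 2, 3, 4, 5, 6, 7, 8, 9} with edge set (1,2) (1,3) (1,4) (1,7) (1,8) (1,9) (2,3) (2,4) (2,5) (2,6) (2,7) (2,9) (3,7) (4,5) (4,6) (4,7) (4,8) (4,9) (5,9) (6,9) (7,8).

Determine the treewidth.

3

A width-3 tree decomposition is:
Bags: B1 = {2, 4, 6, 9}  B2 = {1, 2, 4, 9}  B3 = {1, 2, 4, 7}  B4 = {1, 2, 3, 7}  B5 = {2, 4, 5, 9}  B6 = {1, 4, 7, 8}
Tree: B1–B2, B2–B3, B3–B4, B2–B5, B3–B6
Every bag has size at most 4, so the width is 4 − 1 = 3 and tw(G) ≤ 3. On the other hand G contains the 4-clique {1, 4, 7, 8}. A clique must lie in a single bag of any decomposition, so no decomposition can have width below 3. Hence tw(G) = 3 exactly.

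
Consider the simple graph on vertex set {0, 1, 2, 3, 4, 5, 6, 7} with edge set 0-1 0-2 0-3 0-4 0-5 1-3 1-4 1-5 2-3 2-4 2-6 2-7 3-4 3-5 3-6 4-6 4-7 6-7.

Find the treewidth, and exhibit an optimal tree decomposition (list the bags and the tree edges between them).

The largest bag has 4 vertices, giving width 3; this decomposition certifies tw(G) ≤ 3. On the other hand G contains the 4-clique {0, 1, 3, 4}. A clique must lie in a single bag of any decomposition, so no decomposition can have width below 3. Hence tw(G) = 3 exactly.

Treewidth 3.
One such decomposition:
Bags: B1 = {0, 2, 3, 4}  B2 = {0, 1, 3, 4}  B3 = {0, 1, 3, 5}  B4 = {2, 3, 4, 6}  B5 = {2, 4, 6, 7}
Tree: B1–B2, B2–B3, B1–B4, B4–B5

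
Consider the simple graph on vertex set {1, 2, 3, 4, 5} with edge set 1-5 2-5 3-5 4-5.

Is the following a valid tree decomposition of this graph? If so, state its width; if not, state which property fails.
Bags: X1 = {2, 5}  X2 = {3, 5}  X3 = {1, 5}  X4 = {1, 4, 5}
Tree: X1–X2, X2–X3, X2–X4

A tree decomposition must satisfy three properties: every vertex lies in some bag; for every edge, both endpoints lie together in some bag; and for every vertex, the bags containing it form a connected subtree. Here bags containing vertex 1 are not connected in the tree, so the decomposition is invalid.

No — bags containing vertex 1 are not connected in the tree.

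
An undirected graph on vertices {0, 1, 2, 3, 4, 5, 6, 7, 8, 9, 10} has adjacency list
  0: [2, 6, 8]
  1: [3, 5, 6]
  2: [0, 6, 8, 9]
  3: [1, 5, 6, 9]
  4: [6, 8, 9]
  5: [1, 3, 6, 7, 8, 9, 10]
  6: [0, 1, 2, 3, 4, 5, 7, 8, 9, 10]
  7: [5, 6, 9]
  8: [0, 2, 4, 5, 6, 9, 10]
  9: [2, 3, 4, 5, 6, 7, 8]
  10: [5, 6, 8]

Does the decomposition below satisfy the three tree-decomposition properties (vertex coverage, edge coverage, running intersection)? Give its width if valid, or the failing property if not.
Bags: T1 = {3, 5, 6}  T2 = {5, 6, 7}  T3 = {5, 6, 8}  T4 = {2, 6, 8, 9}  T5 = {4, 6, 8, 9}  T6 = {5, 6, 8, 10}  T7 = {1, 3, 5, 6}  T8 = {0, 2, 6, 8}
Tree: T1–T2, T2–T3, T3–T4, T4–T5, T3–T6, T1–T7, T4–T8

No — edge (9,5) lies in no bag.

A tree decomposition must satisfy three properties: every vertex lies in some bag; for every edge, both endpoints lie together in some bag; and for every vertex, the bags containing it form a connected subtree. Here edge (9,5) lies in no bag, so the decomposition is invalid.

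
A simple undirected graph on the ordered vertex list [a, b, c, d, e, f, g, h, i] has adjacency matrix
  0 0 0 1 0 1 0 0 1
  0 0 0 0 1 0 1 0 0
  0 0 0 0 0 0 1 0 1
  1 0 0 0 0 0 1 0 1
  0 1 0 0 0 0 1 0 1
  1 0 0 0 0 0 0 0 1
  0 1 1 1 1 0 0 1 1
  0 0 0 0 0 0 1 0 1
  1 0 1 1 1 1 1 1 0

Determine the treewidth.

A width-2 tree decomposition is:
Bags: B1 = {d, g, i}  B2 = {e, g, i}  B3 = {c, g, i}  B4 = {a, d, i}  B5 = {g, h, i}  B6 = {a, f, i}  B7 = {b, e, g}
Tree: B1–B2, B1–B3, B1–B4, B1–B5, B4–B6, B2–B7
Each bag holds 3 vertices, so the decomposition has width 2, which upper-bounds the treewidth. Conversely, {b, e, g} is a clique of size 3, and the vertices of any clique must share a bag in every tree decomposition; so some bag has ≥ 3 vertices and tw(G) ≥ 2. Combining the bounds, tw(G) = 2.

2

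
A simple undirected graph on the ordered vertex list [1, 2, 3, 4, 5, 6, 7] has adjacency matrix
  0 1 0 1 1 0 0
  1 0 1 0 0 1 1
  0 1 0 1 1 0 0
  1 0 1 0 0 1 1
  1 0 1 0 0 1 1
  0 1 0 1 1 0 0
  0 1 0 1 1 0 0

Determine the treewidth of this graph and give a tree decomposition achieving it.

Each bag holds 4 vertices, so the decomposition has width 3, which upper-bounds the treewidth. For the lower bound: the 4 vertex sets {3,4}, {2,7}, {5}, {1} are disjoint, each induces a connected subgraph, and every pair is joined by at least one edge of G. Contracting each set to a single vertex therefore yields K_{4} as a minor, and since treewidth is minor-monotone, tw(G) ≥ tw(K_{4}) = 3. Combining the bounds, tw(G) = 3.

Treewidth 3.
One such decomposition:
Bags: B1 = {2, 3, 4, 5}  B2 = {2, 4, 5, 7}  B3 = {1, 2, 4, 5}  B4 = {2, 4, 5, 6}
Tree: B1–B2, B2–B3, B3–B4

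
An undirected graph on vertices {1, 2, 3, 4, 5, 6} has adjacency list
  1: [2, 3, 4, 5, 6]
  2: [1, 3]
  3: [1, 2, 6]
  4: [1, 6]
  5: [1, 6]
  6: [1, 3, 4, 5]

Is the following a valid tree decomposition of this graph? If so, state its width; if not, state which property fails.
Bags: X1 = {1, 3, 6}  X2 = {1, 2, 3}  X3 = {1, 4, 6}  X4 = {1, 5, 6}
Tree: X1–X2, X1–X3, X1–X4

Yes; width 2.

Checking the three conditions: (i) the bags cover all of {1, 2, 3, 4, 5, 6}; (ii) for each edge, some bag contains both endpoints; (iii) the bags containing any fixed vertex form a subtree. All hold, so the decomposition is valid with width 3 − 1 = 2.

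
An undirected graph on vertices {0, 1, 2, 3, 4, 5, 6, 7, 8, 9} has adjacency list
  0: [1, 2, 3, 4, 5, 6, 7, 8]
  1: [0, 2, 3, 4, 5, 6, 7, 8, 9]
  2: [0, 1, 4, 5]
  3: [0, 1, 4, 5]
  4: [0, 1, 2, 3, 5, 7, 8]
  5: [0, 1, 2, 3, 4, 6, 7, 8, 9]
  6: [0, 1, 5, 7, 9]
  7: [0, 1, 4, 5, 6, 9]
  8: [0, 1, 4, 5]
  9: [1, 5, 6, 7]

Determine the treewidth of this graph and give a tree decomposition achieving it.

Each bag holds 5 vertices, so the decomposition has width 4, which upper-bounds the treewidth. On the other hand G contains the 5-clique {0, 1, 4, 5, 8}. A clique must lie in a single bag of any decomposition, so no decomposition can have width below 4. The upper and lower bounds meet at 4, so that is the treewidth.

Treewidth 4.
Bags: B1 = {1, 5, 6, 7, 9}  B2 = {0, 1, 5, 6, 7}  B3 = {0, 1, 4, 5, 7}  B4 = {0, 1, 4, 5, 8}  B5 = {0, 1, 3, 4, 5}  B6 = {0, 1, 2, 4, 5}
Tree: B1–B2, B2–B3, B3–B4, B4–B5, B3–B6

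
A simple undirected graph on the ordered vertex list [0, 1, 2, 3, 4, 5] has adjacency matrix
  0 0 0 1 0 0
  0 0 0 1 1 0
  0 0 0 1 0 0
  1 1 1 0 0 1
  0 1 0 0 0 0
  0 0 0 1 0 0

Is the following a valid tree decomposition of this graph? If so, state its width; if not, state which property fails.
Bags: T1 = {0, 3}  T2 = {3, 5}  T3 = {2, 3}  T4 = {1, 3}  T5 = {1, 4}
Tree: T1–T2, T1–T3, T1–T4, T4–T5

Checking the three conditions: (i) the bags cover all of {0, 1, 2, 3, 4, 5}; (ii) for each edge, some bag contains both endpoints; (iii) the bags containing any fixed vertex form a subtree. All hold, so the decomposition is valid with width 2 − 1 = 1.

Yes; width 1.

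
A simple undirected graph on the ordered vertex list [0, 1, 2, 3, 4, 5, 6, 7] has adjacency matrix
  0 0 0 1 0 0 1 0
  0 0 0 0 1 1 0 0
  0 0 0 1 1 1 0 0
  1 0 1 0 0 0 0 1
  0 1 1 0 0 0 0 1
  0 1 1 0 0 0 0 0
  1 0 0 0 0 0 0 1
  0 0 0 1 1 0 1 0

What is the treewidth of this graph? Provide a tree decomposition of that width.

Treewidth 2.
One optimal decomposition is:
Bags: B1 = {0, 6, 7}  B2 = {0, 3, 7}  B3 = {3, 4, 7}  B4 = {2, 3, 4}  B5 = {1, 2, 4}  B6 = {1, 2, 5}
Tree: B1–B2, B2–B3, B3–B4, B4–B5, B5–B6

Each bag holds 3 vertices, so the decomposition has width 2, which upper-bounds the treewidth. For the lower bound, G contains the cycle 6–0–3–7–6, so G is not a forest; only forests have treewidth ≤ 1, hence tw(G) ≥ 2. Hence tw(G) = 2 exactly.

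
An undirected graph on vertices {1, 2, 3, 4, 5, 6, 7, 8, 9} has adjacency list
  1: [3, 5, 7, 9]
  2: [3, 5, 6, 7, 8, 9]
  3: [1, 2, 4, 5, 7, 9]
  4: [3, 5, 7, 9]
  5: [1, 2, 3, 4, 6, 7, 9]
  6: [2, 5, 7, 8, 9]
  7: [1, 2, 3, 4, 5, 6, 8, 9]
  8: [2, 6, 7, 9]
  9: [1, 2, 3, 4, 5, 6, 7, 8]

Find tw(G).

A width-4 tree decomposition is:
Bags: B1 = {2, 5, 6, 7, 9}  B2 = {2, 3, 5, 7, 9}  B3 = {3, 4, 5, 7, 9}  B4 = {1, 3, 5, 7, 9}  B5 = {2, 6, 7, 8, 9}
Tree: B1–B2, B2–B3, B2–B4, B1–B5
Every bag has size at most 5, so the width is 5 − 1 = 4 and tw(G) ≤ 4. For the lower bound, the 5 vertices {2, 6, 7, 8, 9} are pairwise adjacent, and any tree decomposition puts a clique entirely inside one bag — forcing width ≥ 4. Therefore the treewidth is 4.

4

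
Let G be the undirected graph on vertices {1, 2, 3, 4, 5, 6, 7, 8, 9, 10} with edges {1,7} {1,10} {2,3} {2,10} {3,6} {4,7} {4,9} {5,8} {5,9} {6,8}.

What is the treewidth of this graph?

2

A width-2 tree decomposition is:
Bags: B1 = {2, 3, 10}  B2 = {3, 6, 10}  B3 = {6, 8, 10}  B4 = {5, 8, 10}  B5 = {5, 9, 10}  B6 = {4, 9, 10}  B7 = {4, 7, 10}  B8 = {1, 7, 10}
Tree: B1–B2, B2–B3, B3–B4, B4–B5, B5–B6, B6–B7, B7–B8
The largest bag has 3 vertices, giving width 2; this decomposition certifies tw(G) ≤ 2. The edges 10–2–3–6–8–5–9–4–7–1–10 form a cycle, so G is not a tree and its treewidth is at least 2. Therefore the treewidth is 2.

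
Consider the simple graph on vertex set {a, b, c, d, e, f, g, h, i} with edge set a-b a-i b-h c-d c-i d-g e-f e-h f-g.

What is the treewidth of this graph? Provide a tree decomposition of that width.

Treewidth 2.
One such decomposition:
Bags: B1 = {b, e, h}  B2 = {b, e, f}  B3 = {b, f, g}  B4 = {b, d, g}  B5 = {b, c, d}  B6 = {b, c, i}  B7 = {a, b, i}
Tree: B1–B2, B2–B3, B3–B4, B4–B5, B5–B6, B6–B7

The largest bag has 3 vertices, giving width 2; this decomposition certifies tw(G) ≤ 2. For the lower bound, G contains the cycle b–h–e–f–g–d–c–i–a–b, so G is not a forest; only forests have treewidth ≤ 1, hence tw(G) ≥ 2. Combining the bounds, tw(G) = 2.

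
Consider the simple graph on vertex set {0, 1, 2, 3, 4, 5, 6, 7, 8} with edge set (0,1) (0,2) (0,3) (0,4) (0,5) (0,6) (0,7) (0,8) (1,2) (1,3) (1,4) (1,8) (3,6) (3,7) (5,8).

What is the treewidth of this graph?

A width-2 tree decomposition is:
Bags: B1 = {0, 1, 4}  B2 = {0, 1, 8}  B3 = {0, 1, 3}  B4 = {0, 1, 2}  B5 = {0, 5, 8}  B6 = {0, 3, 6}  B7 = {0, 3, 7}
Tree: B1–B2, B2–B3, B3–B4, B2–B5, B3–B6, B3–B7
Every bag has size at most 3, so the width is 3 − 1 = 2 and tw(G) ≤ 2. On the other hand G contains the 3-clique {0, 1, 8}. A clique must lie in a single bag of any decomposition, so no decomposition can have width below 2. Combining the bounds, tw(G) = 2.

2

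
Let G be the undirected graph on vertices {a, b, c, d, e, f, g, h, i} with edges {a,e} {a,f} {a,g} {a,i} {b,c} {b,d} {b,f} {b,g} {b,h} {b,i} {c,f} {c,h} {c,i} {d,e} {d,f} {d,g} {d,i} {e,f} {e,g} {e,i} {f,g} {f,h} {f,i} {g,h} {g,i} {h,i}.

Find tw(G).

4

A width-4 tree decomposition is:
Bags: B1 = {b, f, g, h, i}  B2 = {b, d, f, g, i}  B3 = {d, e, f, g, i}  B4 = {a, e, f, g, i}  B5 = {b, c, f, h, i}
Tree: B1–B2, B2–B3, B3–B4, B1–B5
Each bag holds 5 vertices, so the decomposition has width 4, which upper-bounds the treewidth. For the lower bound, the 5 vertices {d, e, f, g, i} are pairwise adjacent, and any tree decomposition puts a clique entirely inside one bag — forcing width ≥ 4. Hence tw(G) = 4 exactly.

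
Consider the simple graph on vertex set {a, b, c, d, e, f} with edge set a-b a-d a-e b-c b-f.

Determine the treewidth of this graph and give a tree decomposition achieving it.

Each bag holds 2 vertices, so the decomposition has width 1, which upper-bounds the treewidth. G has an edge, so its treewidth is at least 1. Therefore the treewidth is 1.

Treewidth 1.
One such decomposition:
Bags: B1 = {a, e}  B2 = {a, b}  B3 = {b, c}  B4 = {a, d}  B5 = {b, f}
Tree: B1–B2, B2–B3, B1–B4, B3–B5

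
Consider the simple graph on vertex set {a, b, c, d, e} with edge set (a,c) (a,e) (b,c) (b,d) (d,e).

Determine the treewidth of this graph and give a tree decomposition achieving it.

Each bag holds 3 vertices, so the decomposition has width 2, which upper-bounds the treewidth. Since d–e–a–c–b–d is a cycle in G, G is not acyclic. Forests are exactly the graphs of treewidth ≤ 1, so tw(G) ≥ 2. The upper and lower bounds meet at 2, so that is the treewidth.

Treewidth 2.
One optimal decomposition is:
Bags: B1 = {a, d, e}  B2 = {a, c, d}  B3 = {b, c, d}
Tree: B1–B2, B2–B3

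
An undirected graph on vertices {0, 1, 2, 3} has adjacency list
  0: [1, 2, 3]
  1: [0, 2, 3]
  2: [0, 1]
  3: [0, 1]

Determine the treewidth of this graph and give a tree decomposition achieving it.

Each bag holds 3 vertices, so the decomposition has width 2, which upper-bounds the treewidth. For the lower bound, the 3 vertices {0, 1, 2} are pairwise adjacent, and any tree decomposition puts a clique entirely inside one bag — forcing width ≥ 2. Therefore the treewidth is 2.

Treewidth 2.
One such decomposition:
Bags: B1 = {0, 1, 3}  B2 = {0, 1, 2}
Tree: B1–B2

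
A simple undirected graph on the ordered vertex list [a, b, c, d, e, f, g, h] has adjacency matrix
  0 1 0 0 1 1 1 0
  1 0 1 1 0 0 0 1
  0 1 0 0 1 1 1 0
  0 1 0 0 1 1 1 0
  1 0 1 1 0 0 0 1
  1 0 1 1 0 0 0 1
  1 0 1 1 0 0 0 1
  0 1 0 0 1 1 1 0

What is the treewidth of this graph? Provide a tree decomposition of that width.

Treewidth 4.
One optimal decomposition is:
Bags: B1 = {b, d, e, f, g}  B2 = {a, b, e, f, g}  B3 = {b, e, f, g, h}  B4 = {b, c, e, f, g}
Tree: B1–B2, B2–B3, B3–B4

Each bag holds 5 vertices, so the decomposition has width 4, which upper-bounds the treewidth. For the lower bound: the 5 vertex sets {d,g}, {a,b}, {f,h}, {e}, {c} are disjoint, each induces a connected subgraph, and every pair is joined by at least one edge of G. Contracting each set to a single vertex therefore yields K_{5} as a minor, and since treewidth is minor-monotone, tw(G) ≥ tw(K_{5}) = 4. The upper and lower bounds meet at 4, so that is the treewidth.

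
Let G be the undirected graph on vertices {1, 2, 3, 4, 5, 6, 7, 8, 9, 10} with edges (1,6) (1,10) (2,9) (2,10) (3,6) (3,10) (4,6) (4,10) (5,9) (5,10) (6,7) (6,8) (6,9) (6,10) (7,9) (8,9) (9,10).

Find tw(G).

2

A width-2 tree decomposition is:
Bags: B1 = {6, 9, 10}  B2 = {2, 9, 10}  B3 = {5, 9, 10}  B4 = {6, 8, 9}  B5 = {6, 7, 9}  B6 = {4, 6, 10}  B7 = {1, 6, 10}  B8 = {3, 6, 10}
Tree: B1–B2, B1–B3, B1–B4, B4–B5, B1–B6, B6–B7, B1–B8
Each bag holds 3 vertices, so the decomposition has width 2, which upper-bounds the treewidth. On the other hand G contains the 3-clique {2, 9, 10}. A clique must lie in a single bag of any decomposition, so no decomposition can have width below 2. Combining the bounds, tw(G) = 2.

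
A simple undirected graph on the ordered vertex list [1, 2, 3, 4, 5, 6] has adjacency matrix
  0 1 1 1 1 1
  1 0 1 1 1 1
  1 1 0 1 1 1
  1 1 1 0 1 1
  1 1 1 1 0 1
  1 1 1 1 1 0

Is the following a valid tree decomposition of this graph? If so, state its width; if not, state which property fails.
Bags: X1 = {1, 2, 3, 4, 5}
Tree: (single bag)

A tree decomposition must satisfy three properties: every vertex lies in some bag; for every edge, both endpoints lie together in some bag; and for every vertex, the bags containing it form a connected subtree. Here vertex 6 appears in no bag, so the decomposition is invalid.

No — vertex 6 appears in no bag.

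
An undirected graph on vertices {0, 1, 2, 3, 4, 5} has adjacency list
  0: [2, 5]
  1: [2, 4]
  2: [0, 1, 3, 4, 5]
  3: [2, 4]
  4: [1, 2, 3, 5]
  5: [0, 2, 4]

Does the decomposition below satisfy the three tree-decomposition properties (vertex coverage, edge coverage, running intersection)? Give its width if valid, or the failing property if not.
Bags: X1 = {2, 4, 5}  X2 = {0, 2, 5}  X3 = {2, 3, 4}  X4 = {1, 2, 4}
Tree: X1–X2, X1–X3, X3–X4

Checking the three conditions: (i) the bags cover all of {0, 1, 2, 3, 4, 5}; (ii) for each edge, some bag contains both endpoints; (iii) the bags containing any fixed vertex form a subtree. All hold, so the decomposition is valid with width 3 − 1 = 2.

Yes; width 2.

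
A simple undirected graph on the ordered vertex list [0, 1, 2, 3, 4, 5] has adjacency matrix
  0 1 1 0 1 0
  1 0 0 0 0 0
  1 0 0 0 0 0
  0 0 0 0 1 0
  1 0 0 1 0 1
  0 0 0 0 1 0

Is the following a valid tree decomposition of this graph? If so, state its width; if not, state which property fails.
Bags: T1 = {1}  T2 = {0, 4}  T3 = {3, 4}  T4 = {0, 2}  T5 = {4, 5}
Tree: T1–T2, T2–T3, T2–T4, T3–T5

A tree decomposition must satisfy three properties: every vertex lies in some bag; for every edge, both endpoints lie together in some bag; and for every vertex, the bags containing it form a connected subtree. Here edge (0,1) lies in no bag, so the decomposition is invalid.

No — edge (0,1) lies in no bag.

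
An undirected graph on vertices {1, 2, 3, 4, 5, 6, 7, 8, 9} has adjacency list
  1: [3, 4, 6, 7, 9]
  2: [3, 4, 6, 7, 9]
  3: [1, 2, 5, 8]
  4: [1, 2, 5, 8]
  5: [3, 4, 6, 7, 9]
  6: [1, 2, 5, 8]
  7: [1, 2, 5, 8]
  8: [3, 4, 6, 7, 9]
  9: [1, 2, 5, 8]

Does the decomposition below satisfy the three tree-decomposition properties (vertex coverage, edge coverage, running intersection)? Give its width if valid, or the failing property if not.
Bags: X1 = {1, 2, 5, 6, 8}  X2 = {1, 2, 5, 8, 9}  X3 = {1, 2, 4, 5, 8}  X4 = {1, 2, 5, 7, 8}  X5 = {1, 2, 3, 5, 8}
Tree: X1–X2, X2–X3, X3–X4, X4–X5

Checking the three conditions: (i) the bags cover all of {1, 2, 3, 4, 5, 6, 7, 8, 9}; (ii) for each edge, some bag contains both endpoints; (iii) the bags containing any fixed vertex form a subtree. All hold, so the decomposition is valid with width 5 − 1 = 4.

Yes; width 4.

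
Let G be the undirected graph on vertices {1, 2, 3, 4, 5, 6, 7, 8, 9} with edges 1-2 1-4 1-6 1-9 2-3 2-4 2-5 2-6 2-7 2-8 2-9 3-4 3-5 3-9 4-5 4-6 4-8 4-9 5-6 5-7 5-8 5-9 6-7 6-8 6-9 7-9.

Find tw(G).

A width-4 tree decomposition is:
Bags: B1 = {2, 4, 5, 6, 9}  B2 = {2, 5, 6, 7, 9}  B3 = {2, 3, 4, 5, 9}  B4 = {2, 4, 5, 6, 8}  B5 = {1, 2, 4, 6, 9}
Tree: B1–B2, B1–B3, B1–B4, B1–B5
Each bag holds 5 vertices, so the decomposition has width 4, which upper-bounds the treewidth. On the other hand G contains the 5-clique {1, 2, 4, 6, 9}. A clique must lie in a single bag of any decomposition, so no decomposition can have width below 4. Hence tw(G) = 4 exactly.

4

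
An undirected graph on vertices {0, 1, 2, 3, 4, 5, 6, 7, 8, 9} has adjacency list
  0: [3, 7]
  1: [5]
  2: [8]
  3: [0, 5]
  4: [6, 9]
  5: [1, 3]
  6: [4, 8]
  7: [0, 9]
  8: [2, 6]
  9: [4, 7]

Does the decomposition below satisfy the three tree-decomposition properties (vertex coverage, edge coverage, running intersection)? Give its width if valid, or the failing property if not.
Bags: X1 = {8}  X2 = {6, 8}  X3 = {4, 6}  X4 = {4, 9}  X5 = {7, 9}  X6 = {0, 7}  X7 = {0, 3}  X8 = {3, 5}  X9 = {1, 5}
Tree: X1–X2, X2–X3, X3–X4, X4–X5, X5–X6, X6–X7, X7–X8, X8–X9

A tree decomposition must satisfy three properties: every vertex lies in some bag; for every edge, both endpoints lie together in some bag; and for every vertex, the bags containing it form a connected subtree. Here vertex 2 appears in no bag, so the decomposition is invalid.

No — vertex 2 appears in no bag.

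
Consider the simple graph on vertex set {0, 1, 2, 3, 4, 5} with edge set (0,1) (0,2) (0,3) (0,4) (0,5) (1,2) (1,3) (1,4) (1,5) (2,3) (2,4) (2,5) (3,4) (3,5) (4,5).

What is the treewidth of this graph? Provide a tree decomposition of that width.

A single bag containing all 6 vertices is trivially a valid decomposition of width 5. For the lower bound, the 6 vertices {0, 1, 2, 3, 4, 5} are pairwise adjacent, and any tree decomposition puts a clique entirely inside one bag — forcing width ≥ 5. Therefore the treewidth is 5.

Treewidth 5.
One optimal decomposition is:
Bags: B1 = {0, 1, 2, 3, 4, 5}
Tree: (single bag)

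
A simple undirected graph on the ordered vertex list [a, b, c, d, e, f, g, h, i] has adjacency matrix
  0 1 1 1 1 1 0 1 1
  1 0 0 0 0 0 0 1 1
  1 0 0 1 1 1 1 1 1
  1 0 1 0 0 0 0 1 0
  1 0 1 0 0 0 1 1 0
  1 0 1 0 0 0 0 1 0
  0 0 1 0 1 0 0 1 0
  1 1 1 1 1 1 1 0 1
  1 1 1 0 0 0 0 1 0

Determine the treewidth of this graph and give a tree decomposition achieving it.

Each bag holds 4 vertices, so the decomposition has width 3, which upper-bounds the treewidth. Conversely, {c, e, g, h} is a clique of size 4, and the vertices of any clique must share a bag in every tree decomposition; so some bag has ≥ 4 vertices and tw(G) ≥ 3. Hence tw(G) = 3 exactly.

Treewidth 3.
Bags: B1 = {a, c, h, i}  B2 = {a, b, h, i}  B3 = {a, c, d, h}  B4 = {a, c, f, h}  B5 = {a, c, e, h}  B6 = {c, e, g, h}
Tree: B1–B2, B1–B3, B3–B4, B3–B5, B5–B6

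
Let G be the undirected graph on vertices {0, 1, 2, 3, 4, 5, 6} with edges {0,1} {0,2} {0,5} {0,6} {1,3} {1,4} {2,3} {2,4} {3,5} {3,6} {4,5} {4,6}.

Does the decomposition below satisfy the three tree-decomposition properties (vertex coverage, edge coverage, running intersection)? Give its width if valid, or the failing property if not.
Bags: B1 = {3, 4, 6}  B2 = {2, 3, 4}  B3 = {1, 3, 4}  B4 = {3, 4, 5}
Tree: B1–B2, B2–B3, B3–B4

No — vertex 0 appears in no bag.

A tree decomposition must satisfy three properties: every vertex lies in some bag; for every edge, both endpoints lie together in some bag; and for every vertex, the bags containing it form a connected subtree. Here vertex 0 appears in no bag, so the decomposition is invalid.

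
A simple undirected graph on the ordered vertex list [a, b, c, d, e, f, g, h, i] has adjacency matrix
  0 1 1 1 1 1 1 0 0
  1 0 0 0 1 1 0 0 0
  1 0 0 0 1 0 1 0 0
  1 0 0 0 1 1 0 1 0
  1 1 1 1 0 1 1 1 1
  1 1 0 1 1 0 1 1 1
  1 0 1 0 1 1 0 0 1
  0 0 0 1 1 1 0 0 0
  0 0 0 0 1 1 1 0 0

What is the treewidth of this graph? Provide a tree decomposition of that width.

Treewidth 3.
Bags: B1 = {a, b, e, f}  B2 = {a, e, f, g}  B3 = {a, c, e, g}  B4 = {a, d, e, f}  B5 = {d, e, f, h}  B6 = {e, f, g, i}
Tree: B1–B2, B2–B3, B1–B4, B4–B5, B2–B6

Every bag has size at most 4, so the width is 4 − 1 = 3 and tw(G) ≤ 3. Conversely, {a, c, e, g} is a clique of size 4, and the vertices of any clique must share a bag in every tree decomposition; so some bag has ≥ 4 vertices and tw(G) ≥ 3. Combining the bounds, tw(G) = 3.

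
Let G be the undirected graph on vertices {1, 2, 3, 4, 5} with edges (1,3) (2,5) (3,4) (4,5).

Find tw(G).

A width-1 tree decomposition is:
Bags: B1 = {2, 5}  B2 = {4, 5}  B3 = {3, 4}  B4 = {1, 3}
Tree: B1–B2, B2–B3, B3–B4
Each bag holds 2 vertices, so the decomposition has width 1, which upper-bounds the treewidth. G has an edge, so its treewidth is at least 1. Combining the bounds, tw(G) = 1.

1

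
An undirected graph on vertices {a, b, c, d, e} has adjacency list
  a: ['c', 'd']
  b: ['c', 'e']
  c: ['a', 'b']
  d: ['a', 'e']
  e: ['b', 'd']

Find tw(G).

2

A width-2 tree decomposition is:
Bags: B1 = {b, d, e}  B2 = {a, b, d}  B3 = {a, b, c}
Tree: B1–B2, B2–B3
Every bag has size at most 3, so the width is 3 − 1 = 2 and tw(G) ≤ 2. The edges b–e–d–a–c–b form a cycle, so G is not a tree and its treewidth is at least 2. Therefore the treewidth is 2.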